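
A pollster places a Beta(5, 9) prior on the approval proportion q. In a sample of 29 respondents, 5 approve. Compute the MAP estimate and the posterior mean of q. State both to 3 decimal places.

MAP estimate = 0.220, posterior mean = 0.233

Posterior: Beta(5+5, 9+24) = Beta(10, 33).
Mode = (10−1)/(10+33−2) = 9/41 = 0.220.
Mean = 10/(10+33) = 10/43 = 0.233.
The mean is pulled above the mode by the posterior's right skew.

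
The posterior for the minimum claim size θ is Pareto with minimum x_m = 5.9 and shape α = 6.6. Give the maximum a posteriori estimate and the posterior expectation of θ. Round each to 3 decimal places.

The Pareto density is strictly decreasing on [x_m, ∞), so the mode is x_m = 5.900.
Mean = α·x_m/(α−1) = 6.6·5.9/5.6 = 6.954.
Mean > mode: the posterior has a right tail.

MAP: 5.900. Posterior mean: 6.954.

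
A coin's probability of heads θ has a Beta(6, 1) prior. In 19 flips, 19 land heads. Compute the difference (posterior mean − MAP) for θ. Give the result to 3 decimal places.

-0.038

Posterior: Beta(6+19, 1+0) = Beta(25, 1).
Since β = 1 ≤ 1 and α > 1, the Beta density is monotone increasing on [0,1]; the mode is at 1.
Mean = 25/(25+1) = 0.962.
Difference = 0.962 − 1.000 = -0.038.
The mean is pulled below the mode by the posterior's left skew.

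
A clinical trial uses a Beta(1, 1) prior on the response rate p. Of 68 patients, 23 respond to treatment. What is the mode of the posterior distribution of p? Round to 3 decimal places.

0.338

Posterior: Beta(1+23, 1+45) = Beta(24, 46).
Mode = (24−1)/(24+46−2) = 23/68 = 0.338.
With a flat prior the MAP equals the MLE, 23/68.
Mean = 24/(24+46) = 24/70 = 0.343.
This is the posterior mode — the MAP estimate.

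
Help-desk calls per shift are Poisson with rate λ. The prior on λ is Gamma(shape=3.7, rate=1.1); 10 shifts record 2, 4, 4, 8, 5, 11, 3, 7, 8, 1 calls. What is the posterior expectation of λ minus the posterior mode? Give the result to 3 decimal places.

0.090

Σ counts = 53. Posterior: Gamma(shape = 3.7+53 = 56.7, rate = 1.1+10 = 11.1).
Mode = (α−1)/β = 55.7/11.1 = 5.018.
Mean = α/β = 56.7/11.1 = 5.108.
Difference = 5.108 − 5.018 = 0.090.
Right-skewed posterior ⇒ mode < mean.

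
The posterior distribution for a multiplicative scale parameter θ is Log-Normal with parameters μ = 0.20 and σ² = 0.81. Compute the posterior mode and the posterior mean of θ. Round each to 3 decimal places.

Mode = exp(μ − σ²) = exp(-0.61) = 0.543.
Mean = exp(μ + σ²/2) = exp(0.605) = 1.831.

θ_MAP = 0.543, E[θ|data] = 1.831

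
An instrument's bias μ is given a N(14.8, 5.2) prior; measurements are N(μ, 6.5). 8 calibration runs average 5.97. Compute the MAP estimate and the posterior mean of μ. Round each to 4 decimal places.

Posterior for μ is Normal. Precision-weighted mean: (1/5.2·14.8 + 8/6.5·5.97) / (1/5.2 + 8/6.5) = 7.1632.
A Normal posterior is symmetric, so mode = mean.

MAP: 7.1632. Posterior mean: 7.1632.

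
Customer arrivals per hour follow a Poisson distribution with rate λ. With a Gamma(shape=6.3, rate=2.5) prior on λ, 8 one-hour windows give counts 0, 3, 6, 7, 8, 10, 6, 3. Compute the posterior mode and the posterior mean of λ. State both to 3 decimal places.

posterior mode = 4.600, posterior mean = 4.695

Σ counts = 43. Posterior: Gamma(shape = 6.3+43 = 49.3, rate = 2.5+8 = 10.5).
Mode = (α−1)/β = 48.3/10.5 = 4.600.
Mean = α/β = 49.3/10.5 = 4.695.
The posterior is right-skewed, so the mean exceeds the mode.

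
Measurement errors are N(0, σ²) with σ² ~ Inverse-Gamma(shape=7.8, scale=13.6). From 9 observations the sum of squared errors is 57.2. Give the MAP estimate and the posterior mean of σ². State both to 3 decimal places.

Posterior: Inverse-Gamma(shape = 7.8+9/2 = 12.3, scale = 13.6+57.2/2 = 42.2).
Mode = β/(α+1) = 42.2/13.3 = 3.173.
Mean = β/(α−1) = 42.2/11.3 = 3.735.

MAP estimate = 3.173, posterior mean = 3.735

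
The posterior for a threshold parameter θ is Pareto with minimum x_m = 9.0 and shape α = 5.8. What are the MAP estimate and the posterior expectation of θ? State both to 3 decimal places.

The Pareto density is strictly decreasing on [x_m, ∞), so the mode is x_m = 9.000.
Mean = α·x_m/(α−1) = 5.8·9.0/4.8 = 10.875.
Mean > mode: the posterior has a right tail.

θ_MAP = 9.000, E[θ|data] = 10.875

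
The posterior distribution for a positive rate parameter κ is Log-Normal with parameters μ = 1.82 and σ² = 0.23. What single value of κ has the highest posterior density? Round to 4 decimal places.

4.9037

Mode = exp(μ − σ²) = exp(1.59) = 4.9037.
Mean = exp(μ + σ²/2) = exp(1.935) = 6.9240.
This is the posterior mode — the MAP estimate.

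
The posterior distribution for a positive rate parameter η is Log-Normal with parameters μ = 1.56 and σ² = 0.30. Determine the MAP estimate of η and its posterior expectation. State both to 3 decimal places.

Mode = exp(μ − σ²) = exp(1.26) = 3.525.
Mean = exp(μ + σ²/2) = exp(1.710) = 5.529.

MAP: 3.525. Posterior mean: 5.529.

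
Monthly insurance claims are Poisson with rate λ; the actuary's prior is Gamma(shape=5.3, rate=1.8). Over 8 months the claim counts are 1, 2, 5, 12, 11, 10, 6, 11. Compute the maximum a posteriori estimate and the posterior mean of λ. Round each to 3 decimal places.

Σ counts = 58. Posterior: Gamma(shape = 5.3+58 = 63.3, rate = 1.8+8 = 9.8).
Mode = (α−1)/β = 62.3/9.8 = 6.357.
Mean = α/β = 63.3/9.8 = 6.459.
The mean is pulled above the mode by the posterior's right skew.

MAP = 6.357, posterior mean = 6.459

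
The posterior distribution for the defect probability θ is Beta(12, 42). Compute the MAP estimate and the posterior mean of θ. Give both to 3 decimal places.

MAP = 0.212, posterior mean = 0.222

Mode = (12−1)/(12+42−2) = 11/52 = 0.212.
Mean = 12/(12+42) = 12/54 = 0.222.
Mean > mode: the posterior has a right tail.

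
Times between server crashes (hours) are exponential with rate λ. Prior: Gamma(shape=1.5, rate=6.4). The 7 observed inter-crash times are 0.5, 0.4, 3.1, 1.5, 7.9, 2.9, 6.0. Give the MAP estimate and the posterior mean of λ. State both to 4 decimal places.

Σ times = 22.3. Posterior: Gamma(shape = 1.5+7 = 8.5, rate = 6.4+22.3 = 28.7).
Mode = (α−1)/β = 7.5/28.7 = 0.2613.
Mean = α/β = 8.5/28.7 = 0.2962.

MAP estimate = 0.2613, posterior mean = 0.2962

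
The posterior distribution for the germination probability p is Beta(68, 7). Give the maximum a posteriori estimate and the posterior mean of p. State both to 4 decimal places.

p_MAP = 0.9178, E[p|data] = 0.9067

Mode = (68−1)/(68+7−2) = 67/73 = 0.9178.
Mean = 68/(68+7) = 68/75 = 0.9067.
The mean is pulled below the mode by the posterior's left skew.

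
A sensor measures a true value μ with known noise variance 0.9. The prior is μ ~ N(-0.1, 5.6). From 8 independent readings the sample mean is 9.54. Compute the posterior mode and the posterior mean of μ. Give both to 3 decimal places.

μ_MAP = 9.350, E[μ|data] = 9.350

Posterior for μ is Normal. Precision-weighted mean: (1/5.6·-0.1 + 8/0.9·9.54) / (1/5.6 + 8/0.9) = 9.350.
A Normal posterior is symmetric, so mode = mean.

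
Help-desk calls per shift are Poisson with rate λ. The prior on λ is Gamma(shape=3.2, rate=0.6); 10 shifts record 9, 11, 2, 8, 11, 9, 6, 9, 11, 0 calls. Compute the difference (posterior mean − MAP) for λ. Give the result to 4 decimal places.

0.0943

Σ counts = 76. Posterior: Gamma(shape = 3.2+76 = 79.2, rate = 0.6+10 = 10.6).
Mode = (α−1)/β = 78.2/10.6 = 7.3774.
Mean = α/β = 79.2/10.6 = 7.4717.
Difference = 7.4717 − 7.3774 = 0.0943.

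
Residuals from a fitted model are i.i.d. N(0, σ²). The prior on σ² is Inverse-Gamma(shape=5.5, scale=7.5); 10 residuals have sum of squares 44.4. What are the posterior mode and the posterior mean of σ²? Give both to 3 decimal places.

Posterior: Inverse-Gamma(shape = 5.5+10/2 = 10.5, scale = 7.5+44.4/2 = 29.7).
Mode = β/(α+1) = 29.7/11.5 = 2.583.
Mean = β/(α−1) = 29.7/9.5 = 3.126.

posterior mode = 2.583, posterior mean = 3.126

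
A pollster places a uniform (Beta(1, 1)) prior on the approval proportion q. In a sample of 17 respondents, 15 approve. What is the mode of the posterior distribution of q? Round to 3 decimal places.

0.882

Posterior: Beta(1+15, 1+2) = Beta(16, 3).
Mode = (16−1)/(16+3−2) = 15/17 = 0.882.
With a flat prior the MAP equals the MLE, 15/17.
Mean = 16/(16+3) = 16/19 = 0.842.
This is the posterior mode — the MAP estimate.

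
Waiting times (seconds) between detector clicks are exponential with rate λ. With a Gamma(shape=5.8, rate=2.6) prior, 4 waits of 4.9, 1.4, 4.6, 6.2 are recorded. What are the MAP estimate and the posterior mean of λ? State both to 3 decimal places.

MAP = 0.447, posterior mean = 0.497

Σ times = 17.1. Posterior: Gamma(shape = 5.8+4 = 9.8, rate = 2.6+17.1 = 19.7).
Mode = (α−1)/β = 8.8/19.7 = 0.447.
Mean = α/β = 9.8/19.7 = 0.497.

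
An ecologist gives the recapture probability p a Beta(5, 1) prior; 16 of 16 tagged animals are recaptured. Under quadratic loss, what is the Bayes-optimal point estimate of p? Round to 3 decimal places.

Posterior: Beta(5+16, 1+0) = Beta(21, 1).
Since β = 1 ≤ 1 and α > 1, the Beta density is monotone increasing on [0,1]; the mode is at 1.
Mean = 21/(21+1) = 0.955.
Quadratic loss ⇒ the optimal estimator is the posterior mean.

0.955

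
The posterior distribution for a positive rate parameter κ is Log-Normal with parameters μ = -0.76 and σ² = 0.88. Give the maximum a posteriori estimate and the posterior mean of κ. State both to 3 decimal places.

Mode = exp(μ − σ²) = exp(-1.64) = 0.194.
Mean = exp(μ + σ²/2) = exp(-0.320) = 0.726.

MAP = 0.194, posterior mean = 0.726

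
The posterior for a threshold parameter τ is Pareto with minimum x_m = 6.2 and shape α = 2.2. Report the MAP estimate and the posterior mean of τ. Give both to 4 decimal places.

MAP estimate = 6.2000, posterior mean = 11.3667

The Pareto density is strictly decreasing on [x_m, ∞), so the mode is x_m = 6.2000.
Mean = α·x_m/(α−1) = 2.2·6.2/1.2 = 11.3667.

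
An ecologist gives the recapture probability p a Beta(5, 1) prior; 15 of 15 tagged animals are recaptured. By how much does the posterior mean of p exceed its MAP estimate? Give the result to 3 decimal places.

-0.048

Posterior: Beta(5+15, 1+0) = Beta(20, 1).
Since β = 1 ≤ 1 and α > 1, the Beta density is monotone increasing on [0,1]; the mode is at 1.
Mean = 20/(20+1) = 0.952.
Difference = 0.952 − 1.000 = -0.048.
The posterior is left-skewed, so the mode exceeds the mean.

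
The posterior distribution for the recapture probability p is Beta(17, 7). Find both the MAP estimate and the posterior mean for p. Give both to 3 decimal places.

MAP = 0.727, posterior mean = 0.708

Mode = (17−1)/(17+7−2) = 16/22 = 0.727.
Mean = 17/(17+7) = 17/24 = 0.708.
Mode > mean: the posterior has a left tail.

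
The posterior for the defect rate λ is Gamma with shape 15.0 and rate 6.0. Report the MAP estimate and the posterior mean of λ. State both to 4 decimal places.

MAP = 2.3333; posterior mean = 2.5000

Mode = (α−1)/β = 14.0/6.0 = 2.3333.
Mean = α/β = 15.0/6.0 = 2.5000.
Mean > mode: the posterior has a right tail.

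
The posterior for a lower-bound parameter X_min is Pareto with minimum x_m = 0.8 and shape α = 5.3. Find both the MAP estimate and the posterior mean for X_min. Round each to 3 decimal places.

X_min_MAP = 0.800, E[X_min|data] = 0.986

The Pareto density is strictly decreasing on [x_m, ∞), so the mode is x_m = 0.800.
Mean = α·x_m/(α−1) = 5.3·0.8/4.3 = 0.986.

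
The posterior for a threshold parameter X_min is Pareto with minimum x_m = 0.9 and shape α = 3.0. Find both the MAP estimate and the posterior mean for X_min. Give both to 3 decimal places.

MAP estimate = 0.900, posterior mean = 1.350

The Pareto density is strictly decreasing on [x_m, ∞), so the mode is x_m = 0.900.
Mean = α·x_m/(α−1) = 3.0·0.9/2.0 = 1.350.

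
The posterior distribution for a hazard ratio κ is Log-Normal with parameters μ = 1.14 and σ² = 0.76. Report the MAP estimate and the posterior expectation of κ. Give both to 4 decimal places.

Mode = exp(μ − σ²) = exp(0.38) = 1.4623.
Mean = exp(μ + σ²/2) = exp(1.520) = 4.5722.

MAP: 1.4623. Posterior mean: 4.5722.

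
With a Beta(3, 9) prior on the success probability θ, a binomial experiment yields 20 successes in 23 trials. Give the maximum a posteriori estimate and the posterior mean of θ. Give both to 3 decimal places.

MAP = 0.667, posterior mean = 0.657

Posterior: Beta(3+20, 9+3) = Beta(23, 12).
Mode = (23−1)/(23+12−2) = 22/33 = 0.667.
Mean = 23/(23+12) = 23/35 = 0.657.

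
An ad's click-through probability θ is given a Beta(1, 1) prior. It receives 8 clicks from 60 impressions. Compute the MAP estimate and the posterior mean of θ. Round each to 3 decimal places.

Posterior: Beta(1+8, 1+52) = Beta(9, 53).
Mode = (9−1)/(9+53−2) = 8/60 = 0.133.
With a flat prior the MAP equals the MLE, 8/60.
Mean = 9/(9+53) = 9/62 = 0.145.

MAP estimate = 0.133, posterior mean = 0.145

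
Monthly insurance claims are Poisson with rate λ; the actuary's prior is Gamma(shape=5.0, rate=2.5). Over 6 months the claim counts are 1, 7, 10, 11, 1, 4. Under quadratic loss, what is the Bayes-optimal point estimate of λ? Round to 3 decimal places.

Σ counts = 34. Posterior: Gamma(shape = 5.0+34 = 39.0, rate = 2.5+6 = 8.5).
Mode = (α−1)/β = 38.0/8.5 = 4.471.
Mean = α/β = 39.0/8.5 = 4.588.
Quadratic loss ⇒ the optimal estimator is the posterior mean.

4.588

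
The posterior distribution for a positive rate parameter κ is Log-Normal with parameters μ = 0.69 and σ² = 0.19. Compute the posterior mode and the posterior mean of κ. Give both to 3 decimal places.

MAP = 1.649; posterior mean = 2.192

Mode = exp(μ − σ²) = exp(0.50) = 1.649.
Mean = exp(μ + σ²/2) = exp(0.785) = 2.192.
Mean > mode: the posterior has a right tail.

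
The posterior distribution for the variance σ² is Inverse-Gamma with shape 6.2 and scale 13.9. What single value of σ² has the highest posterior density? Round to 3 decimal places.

1.931

Mode = β/(α+1) = 13.9/7.2 = 1.931.
Mean = β/(α−1) = 13.9/5.2 = 2.673.
This is the posterior mode — the MAP estimate.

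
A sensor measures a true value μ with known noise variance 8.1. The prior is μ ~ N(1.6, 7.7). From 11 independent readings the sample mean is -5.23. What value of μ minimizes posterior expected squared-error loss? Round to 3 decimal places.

-4.634

Posterior for μ is Normal. Precision-weighted mean: (1/7.7·1.6 + 11/8.1·-5.23) / (1/7.7 + 11/8.1) = -4.634.
A Normal posterior is symmetric, so mode = mean.
Squared-error loss ⇒ the optimal estimator is the posterior mean.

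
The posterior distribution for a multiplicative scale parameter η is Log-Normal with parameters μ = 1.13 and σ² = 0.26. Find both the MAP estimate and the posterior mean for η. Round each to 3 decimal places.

MAP: 2.387. Posterior mean: 3.525.

Mode = exp(μ − σ²) = exp(0.87) = 2.387.
Mean = exp(μ + σ²/2) = exp(1.260) = 3.525.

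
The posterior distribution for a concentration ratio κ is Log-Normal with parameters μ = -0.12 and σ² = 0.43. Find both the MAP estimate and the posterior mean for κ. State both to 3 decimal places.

κ_MAP = 0.577, E[κ|data] = 1.100

Mode = exp(μ − σ²) = exp(-0.55) = 0.577.
Mean = exp(μ + σ²/2) = exp(0.095) = 1.100.
Mean > mode: the posterior has a right tail.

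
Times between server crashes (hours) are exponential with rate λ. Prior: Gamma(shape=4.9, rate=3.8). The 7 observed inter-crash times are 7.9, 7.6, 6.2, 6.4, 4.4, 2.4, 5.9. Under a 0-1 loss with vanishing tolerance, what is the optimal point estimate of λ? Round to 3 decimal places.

0.244

Σ times = 40.8. Posterior: Gamma(shape = 4.9+7 = 11.9, rate = 3.8+40.8 = 44.6).
Mode = (α−1)/β = 10.9/44.6 = 0.244.
Mean = α/β = 11.9/44.6 = 0.267.
This is the posterior mode — the MAP estimate.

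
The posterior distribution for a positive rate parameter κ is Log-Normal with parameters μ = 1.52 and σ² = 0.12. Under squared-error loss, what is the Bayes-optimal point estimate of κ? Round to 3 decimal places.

4.855

Mode = exp(μ − σ²) = exp(1.40) = 4.055.
Mean = exp(μ + σ²/2) = exp(1.580) = 4.855.
Squared-error loss ⇒ the optimal estimator is the posterior mean.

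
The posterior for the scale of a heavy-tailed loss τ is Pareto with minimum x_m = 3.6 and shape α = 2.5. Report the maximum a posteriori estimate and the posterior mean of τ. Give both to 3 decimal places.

MAP: 3.600. Posterior mean: 6.000.

The Pareto density is strictly decreasing on [x_m, ∞), so the mode is x_m = 3.600.
Mean = α·x_m/(α−1) = 2.5·3.6/1.5 = 6.000.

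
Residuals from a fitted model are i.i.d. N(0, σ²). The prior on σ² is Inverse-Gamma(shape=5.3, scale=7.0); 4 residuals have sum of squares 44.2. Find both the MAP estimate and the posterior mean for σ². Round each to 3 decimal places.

Posterior: Inverse-Gamma(shape = 5.3+4/2 = 7.3, scale = 7.0+44.2/2 = 29.1).
Mode = β/(α+1) = 29.1/8.3 = 3.506.
Mean = β/(α−1) = 29.1/6.3 = 4.619.

MAP = 3.506, posterior mean = 4.619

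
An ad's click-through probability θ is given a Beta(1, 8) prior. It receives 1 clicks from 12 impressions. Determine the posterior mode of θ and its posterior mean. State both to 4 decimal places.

Posterior: Beta(1+1, 8+11) = Beta(2, 19).
Mode = (2−1)/(2+19−2) = 1/19 = 0.0526.
Mean = 2/(2+19) = 2/21 = 0.0952.
The posterior is right-skewed, so the mean exceeds the mode.

MAP: 0.0526. Posterior mean: 0.0952.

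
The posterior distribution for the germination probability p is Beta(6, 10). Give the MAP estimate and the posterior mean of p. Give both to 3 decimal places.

Mode = (6−1)/(6+10−2) = 5/14 = 0.357.
Mean = 6/(6+10) = 6/16 = 0.375.

MAP = 0.357; posterior mean = 0.375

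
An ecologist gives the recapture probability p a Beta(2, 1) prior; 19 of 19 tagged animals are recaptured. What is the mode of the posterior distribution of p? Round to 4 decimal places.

1.0000

Posterior: Beta(2+19, 1+0) = Beta(21, 1).
Since β = 1 ≤ 1 and α > 1, the Beta density is monotone increasing on [0,1]; the mode is at 1.
Mean = 21/(21+1) = 0.9545.
This is the posterior mode — the MAP estimate.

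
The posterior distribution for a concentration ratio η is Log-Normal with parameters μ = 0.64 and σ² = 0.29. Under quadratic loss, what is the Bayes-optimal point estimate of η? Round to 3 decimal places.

2.192

Mode = exp(μ − σ²) = exp(0.35) = 1.419.
Mean = exp(μ + σ²/2) = exp(0.785) = 2.192.
Quadratic loss ⇒ the optimal estimator is the posterior mean.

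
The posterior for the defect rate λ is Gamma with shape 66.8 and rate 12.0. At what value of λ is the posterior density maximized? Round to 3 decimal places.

Mode = (α−1)/β = 65.8/12.0 = 5.483.
Mean = α/β = 66.8/12.0 = 5.567.
This is the posterior mode — the MAP estimate.

5.483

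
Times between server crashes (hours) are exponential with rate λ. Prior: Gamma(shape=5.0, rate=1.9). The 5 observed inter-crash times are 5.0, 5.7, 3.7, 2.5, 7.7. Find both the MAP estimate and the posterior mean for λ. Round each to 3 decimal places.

Σ times = 24.6. Posterior: Gamma(shape = 5.0+5 = 10.0, rate = 1.9+24.6 = 26.5).
Mode = (α−1)/β = 9.0/26.5 = 0.340.
Mean = α/β = 10.0/26.5 = 0.377.
Right-skewed posterior ⇒ mode < mean.

MAP: 0.340. Posterior mean: 0.377.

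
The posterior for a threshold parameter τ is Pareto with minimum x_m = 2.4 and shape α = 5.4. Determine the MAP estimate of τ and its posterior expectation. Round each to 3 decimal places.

MAP = 2.400; posterior mean = 2.945

The Pareto density is strictly decreasing on [x_m, ∞), so the mode is x_m = 2.400.
Mean = α·x_m/(α−1) = 5.4·2.4/4.4 = 2.945.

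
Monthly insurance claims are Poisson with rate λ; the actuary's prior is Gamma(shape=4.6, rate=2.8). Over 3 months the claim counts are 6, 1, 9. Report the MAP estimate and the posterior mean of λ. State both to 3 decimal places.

MAP: 3.379. Posterior mean: 3.552.

Σ counts = 16. Posterior: Gamma(shape = 4.6+16 = 20.6, rate = 2.8+3 = 5.8).
Mode = (α−1)/β = 19.6/5.8 = 3.379.
Mean = α/β = 20.6/5.8 = 3.552.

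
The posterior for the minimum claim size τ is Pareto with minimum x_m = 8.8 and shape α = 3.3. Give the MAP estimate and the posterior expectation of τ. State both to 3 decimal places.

MAP: 8.800. Posterior mean: 12.626.

The Pareto density is strictly decreasing on [x_m, ∞), so the mode is x_m = 8.800.
Mean = α·x_m/(α−1) = 3.3·8.8/2.3 = 12.626.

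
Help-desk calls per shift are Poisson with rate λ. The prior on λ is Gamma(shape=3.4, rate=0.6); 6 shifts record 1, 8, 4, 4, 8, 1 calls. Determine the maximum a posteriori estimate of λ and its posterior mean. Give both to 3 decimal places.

MAP = 4.303; posterior mean = 4.455

Σ counts = 26. Posterior: Gamma(shape = 3.4+26 = 29.4, rate = 0.6+6 = 6.6).
Mode = (α−1)/β = 28.4/6.6 = 4.303.
Mean = α/β = 29.4/6.6 = 4.455.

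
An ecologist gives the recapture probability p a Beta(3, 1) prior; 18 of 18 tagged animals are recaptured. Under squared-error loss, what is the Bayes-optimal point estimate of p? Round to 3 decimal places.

0.955

Posterior: Beta(3+18, 1+0) = Beta(21, 1).
Since β = 1 ≤ 1 and α > 1, the Beta density is monotone increasing on [0,1]; the mode is at 1.
Mean = 21/(21+1) = 0.955.
Squared-error loss ⇒ the optimal estimator is the posterior mean.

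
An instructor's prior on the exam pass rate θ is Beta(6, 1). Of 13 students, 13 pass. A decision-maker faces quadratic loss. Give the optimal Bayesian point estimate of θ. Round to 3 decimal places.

Posterior: Beta(6+13, 1+0) = Beta(19, 1).
Since β = 1 ≤ 1 and α > 1, the Beta density is monotone increasing on [0,1]; the mode is at 1.
Mean = 19/(19+1) = 0.950.
Quadratic loss ⇒ the optimal estimator is the posterior mean.

0.950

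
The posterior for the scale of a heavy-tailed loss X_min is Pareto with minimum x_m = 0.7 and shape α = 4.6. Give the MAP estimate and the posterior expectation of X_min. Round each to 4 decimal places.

The Pareto density is strictly decreasing on [x_m, ∞), so the mode is x_m = 0.7000.
Mean = α·x_m/(α−1) = 4.6·0.7/3.6 = 0.8944.
The mean is pulled above the mode by the posterior's right skew.

MAP estimate = 0.7000, posterior expectation = 0.8944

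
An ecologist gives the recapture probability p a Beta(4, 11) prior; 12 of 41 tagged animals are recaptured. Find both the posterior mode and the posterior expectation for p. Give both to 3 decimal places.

posterior mode = 0.278, posterior expectation = 0.286

Posterior: Beta(4+12, 11+29) = Beta(16, 40).
Mode = (16−1)/(16+40−2) = 15/54 = 0.278.
Mean = 16/(16+40) = 16/56 = 0.286.
Mean > mode: the posterior has a right tail.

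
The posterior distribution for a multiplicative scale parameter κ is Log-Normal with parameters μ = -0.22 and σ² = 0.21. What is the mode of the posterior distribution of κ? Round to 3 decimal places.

Mode = exp(μ − σ²) = exp(-0.43) = 0.651.
Mean = exp(μ + σ²/2) = exp(-0.115) = 0.891.
This is the posterior mode — the MAP estimate.

0.651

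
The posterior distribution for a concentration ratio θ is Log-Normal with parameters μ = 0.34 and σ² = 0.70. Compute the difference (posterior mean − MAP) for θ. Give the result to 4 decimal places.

Mode = exp(μ − σ²) = exp(-0.36) = 0.6977.
Mean = exp(μ + σ²/2) = exp(0.690) = 1.9937.
Difference = 1.9937 − 0.6977 = 1.2960.

1.2960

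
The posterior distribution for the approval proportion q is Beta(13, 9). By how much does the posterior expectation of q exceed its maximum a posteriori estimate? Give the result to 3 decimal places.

-0.009

Mode = (13−1)/(13+9−2) = 12/20 = 0.600.
Mean = 13/(13+9) = 13/22 = 0.591.
Difference = 0.591 − 0.600 = -0.009.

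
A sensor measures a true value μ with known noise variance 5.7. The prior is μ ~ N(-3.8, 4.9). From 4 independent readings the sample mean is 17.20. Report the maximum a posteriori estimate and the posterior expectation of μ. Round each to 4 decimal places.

Posterior for μ is Normal. Precision-weighted mean: (1/4.9·-3.8 + 4/5.7·17.20) / (1/4.9 + 4/5.7) = 12.4688.
A Normal posterior is symmetric, so mode = mean.

μ_MAP = 12.4688, E[μ|data] = 12.4688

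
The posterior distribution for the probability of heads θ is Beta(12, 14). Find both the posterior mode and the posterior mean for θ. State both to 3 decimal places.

MAP = 0.458, posterior mean = 0.462

Mode = (12−1)/(12+14−2) = 11/24 = 0.458.
Mean = 12/(12+14) = 12/26 = 0.462.
The mean is pulled above the mode by the posterior's right skew.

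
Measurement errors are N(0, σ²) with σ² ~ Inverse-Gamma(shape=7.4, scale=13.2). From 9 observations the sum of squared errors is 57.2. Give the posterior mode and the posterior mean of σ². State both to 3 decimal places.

Posterior: Inverse-Gamma(shape = 7.4+9/2 = 11.9, scale = 13.2+57.2/2 = 41.8).
Mode = β/(α+1) = 41.8/12.9 = 3.240.
Mean = β/(α−1) = 41.8/10.9 = 3.835.

posterior mode = 3.240, posterior mean = 3.835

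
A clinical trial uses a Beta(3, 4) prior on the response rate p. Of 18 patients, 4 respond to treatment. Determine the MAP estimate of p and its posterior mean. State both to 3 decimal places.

MAP: 0.261. Posterior mean: 0.280.

Posterior: Beta(3+4, 4+14) = Beta(7, 18).
Mode = (7−1)/(7+18−2) = 6/23 = 0.261.
Mean = 7/(7+18) = 7/25 = 0.280.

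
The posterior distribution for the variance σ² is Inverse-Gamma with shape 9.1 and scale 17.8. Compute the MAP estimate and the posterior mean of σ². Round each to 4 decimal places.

Mode = β/(α+1) = 17.8/10.1 = 1.7624.
Mean = β/(α−1) = 17.8/8.1 = 2.1975.

σ²_MAP = 1.7624, E[σ²|data] = 2.1975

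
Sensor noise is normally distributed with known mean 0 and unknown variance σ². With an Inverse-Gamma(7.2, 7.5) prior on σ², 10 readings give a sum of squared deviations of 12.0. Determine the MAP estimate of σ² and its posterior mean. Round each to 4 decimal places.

MAP estimate = 1.0227, posterior mean = 1.2054

Posterior: Inverse-Gamma(shape = 7.2+10/2 = 12.2, scale = 7.5+12.0/2 = 13.5).
Mode = β/(α+1) = 13.5/13.2 = 1.0227.
Mean = β/(α−1) = 13.5/11.2 = 1.2054.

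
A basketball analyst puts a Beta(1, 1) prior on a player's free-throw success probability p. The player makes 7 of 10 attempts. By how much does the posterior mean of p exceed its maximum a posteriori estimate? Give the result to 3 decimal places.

Posterior: Beta(1+7, 1+3) = Beta(8, 4).
Mode = (8−1)/(8+4−2) = 7/10 = 0.700.
With a flat prior the MAP equals the MLE, 7/10.
Mean = 8/(8+4) = 8/12 = 0.667.
Difference = 0.667 − 0.700 = -0.033.

-0.033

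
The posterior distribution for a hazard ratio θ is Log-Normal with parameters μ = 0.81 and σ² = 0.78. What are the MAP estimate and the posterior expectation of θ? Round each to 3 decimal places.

MAP: 1.030. Posterior mean: 3.320.

Mode = exp(μ − σ²) = exp(0.03) = 1.030.
Mean = exp(μ + σ²/2) = exp(1.200) = 3.320.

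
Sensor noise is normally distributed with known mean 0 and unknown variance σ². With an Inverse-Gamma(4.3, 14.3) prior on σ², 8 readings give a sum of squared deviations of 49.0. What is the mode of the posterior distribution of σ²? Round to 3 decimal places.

4.172

Posterior: Inverse-Gamma(shape = 4.3+8/2 = 8.3, scale = 14.3+49.0/2 = 38.8).
Mode = β/(α+1) = 38.8/9.3 = 4.172.
Mean = β/(α−1) = 38.8/7.3 = 5.315.
This is the posterior mode — the MAP estimate.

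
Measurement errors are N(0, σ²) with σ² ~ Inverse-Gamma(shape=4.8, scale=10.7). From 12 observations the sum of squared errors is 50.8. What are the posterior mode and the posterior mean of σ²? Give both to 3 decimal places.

Posterior: Inverse-Gamma(shape = 4.8+12/2 = 10.8, scale = 10.7+50.8/2 = 36.1).
Mode = β/(α+1) = 36.1/11.8 = 3.059.
Mean = β/(α−1) = 36.1/9.8 = 3.684.

MAP = 3.059, posterior mean = 3.684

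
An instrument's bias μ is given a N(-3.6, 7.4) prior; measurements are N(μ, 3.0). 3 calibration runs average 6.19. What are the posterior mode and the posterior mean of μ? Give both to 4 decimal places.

Posterior for μ is Normal. Precision-weighted mean: (1/7.4·-3.6 + 3/3.0·6.19) / (1/7.4 + 3/3.0) = 5.0245.
A Normal posterior is symmetric, so mode = mean.

posterior mode = 5.0245, posterior mean = 5.0245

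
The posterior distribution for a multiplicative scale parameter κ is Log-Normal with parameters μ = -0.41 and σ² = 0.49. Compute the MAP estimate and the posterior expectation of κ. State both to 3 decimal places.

Mode = exp(μ − σ²) = exp(-0.90) = 0.407.
Mean = exp(μ + σ²/2) = exp(-0.165) = 0.848.

MAP = 0.407; posterior mean = 0.848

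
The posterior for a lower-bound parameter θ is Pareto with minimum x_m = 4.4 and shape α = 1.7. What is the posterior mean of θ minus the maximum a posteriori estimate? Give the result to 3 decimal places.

6.286

The Pareto density is strictly decreasing on [x_m, ∞), so the mode is x_m = 4.400.
Mean = α·x_m/(α−1) = 1.7·4.4/0.7 = 10.686.
Difference = 10.686 − 4.400 = 6.286.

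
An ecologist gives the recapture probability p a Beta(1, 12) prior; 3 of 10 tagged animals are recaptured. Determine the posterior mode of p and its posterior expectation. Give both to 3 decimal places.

MAP = 0.143, posterior mean = 0.174

Posterior: Beta(1+3, 12+7) = Beta(4, 19).
Mode = (4−1)/(4+19−2) = 3/21 = 0.143.
Mean = 4/(4+19) = 4/23 = 0.174.
Right-skewed posterior ⇒ mode < mean.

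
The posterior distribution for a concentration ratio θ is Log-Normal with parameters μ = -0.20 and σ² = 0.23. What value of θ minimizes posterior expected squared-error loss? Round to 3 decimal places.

0.919

Mode = exp(μ − σ²) = exp(-0.43) = 0.651.
Mean = exp(μ + σ²/2) = exp(-0.085) = 0.919.
Squared-error loss ⇒ the optimal estimator is the posterior mean.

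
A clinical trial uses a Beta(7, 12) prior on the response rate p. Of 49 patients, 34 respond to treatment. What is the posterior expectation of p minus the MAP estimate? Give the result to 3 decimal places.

Posterior: Beta(7+34, 12+15) = Beta(41, 27).
Mode = (41−1)/(41+27−2) = 40/66 = 0.606.
Mean = 41/(41+27) = 41/68 = 0.603.
Difference = 0.603 − 0.606 = -0.003.

-0.003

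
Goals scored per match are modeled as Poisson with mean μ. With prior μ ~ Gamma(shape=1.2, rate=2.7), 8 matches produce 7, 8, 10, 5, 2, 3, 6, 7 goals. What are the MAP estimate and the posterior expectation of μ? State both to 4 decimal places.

Σ counts = 48. Posterior: Gamma(shape = 1.2+48 = 49.2, rate = 2.7+8 = 10.7).
Mode = (α−1)/β = 48.2/10.7 = 4.5047.
Mean = α/β = 49.2/10.7 = 4.5981.

MAP: 4.5047. Posterior mean: 4.5981.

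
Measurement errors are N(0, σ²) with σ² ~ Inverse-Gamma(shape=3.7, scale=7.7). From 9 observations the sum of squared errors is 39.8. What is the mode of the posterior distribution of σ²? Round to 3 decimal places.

3.000

Posterior: Inverse-Gamma(shape = 3.7+9/2 = 8.2, scale = 7.7+39.8/2 = 27.6).
Mode = β/(α+1) = 27.6/9.2 = 3.000.
Mean = β/(α−1) = 27.6/7.2 = 3.833.
This is the posterior mode — the MAP estimate.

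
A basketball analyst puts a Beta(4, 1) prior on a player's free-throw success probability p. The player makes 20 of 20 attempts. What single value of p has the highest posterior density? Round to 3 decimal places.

Posterior: Beta(4+20, 1+0) = Beta(24, 1).
Since β = 1 ≤ 1 and α > 1, the Beta density is monotone increasing on [0,1]; the mode is at 1.
Mean = 24/(24+1) = 0.960.
This is the posterior mode — the MAP estimate.

1.000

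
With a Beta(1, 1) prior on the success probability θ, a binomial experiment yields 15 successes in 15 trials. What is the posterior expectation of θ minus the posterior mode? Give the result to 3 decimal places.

Posterior: Beta(1+15, 1+0) = Beta(16, 1).
Since β = 1 ≤ 1 and α > 1, the Beta density is monotone increasing on [0,1]; the mode is at 1.
Mean = 16/(16+1) = 0.941.
Difference = 0.941 − 1.000 = -0.059.
Mode > mean: the posterior has a left tail.

-0.059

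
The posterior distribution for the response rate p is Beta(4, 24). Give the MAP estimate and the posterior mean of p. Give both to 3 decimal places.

MAP estimate = 0.115, posterior mean = 0.143

Mode = (4−1)/(4+24−2) = 3/26 = 0.115.
Mean = 4/(4+24) = 4/28 = 0.143.
The posterior is right-skewed, so the mean exceeds the mode.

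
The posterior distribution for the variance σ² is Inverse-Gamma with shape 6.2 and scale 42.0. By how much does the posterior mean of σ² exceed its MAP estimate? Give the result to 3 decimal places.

Mode = β/(α+1) = 42.0/7.2 = 5.833.
Mean = β/(α−1) = 42.0/5.2 = 8.077.
Difference = 8.077 − 5.833 = 2.244.

2.244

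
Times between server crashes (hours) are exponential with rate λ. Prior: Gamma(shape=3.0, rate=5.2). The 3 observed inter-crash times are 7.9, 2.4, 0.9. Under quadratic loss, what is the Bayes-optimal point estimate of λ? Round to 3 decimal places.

0.366

Σ times = 11.2. Posterior: Gamma(shape = 3.0+3 = 6.0, rate = 5.2+11.2 = 16.4).
Mode = (α−1)/β = 5.0/16.4 = 0.305.
Mean = α/β = 6.0/16.4 = 0.366.
Quadratic loss ⇒ the optimal estimator is the posterior mean.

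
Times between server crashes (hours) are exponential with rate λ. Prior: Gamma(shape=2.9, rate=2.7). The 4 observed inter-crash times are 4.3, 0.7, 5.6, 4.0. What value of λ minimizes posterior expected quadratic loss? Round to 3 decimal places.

0.399

Σ times = 14.6. Posterior: Gamma(shape = 2.9+4 = 6.9, rate = 2.7+14.6 = 17.3).
Mode = (α−1)/β = 5.9/17.3 = 0.341.
Mean = α/β = 6.9/17.3 = 0.399.
Quadratic loss ⇒ the optimal estimator is the posterior mean.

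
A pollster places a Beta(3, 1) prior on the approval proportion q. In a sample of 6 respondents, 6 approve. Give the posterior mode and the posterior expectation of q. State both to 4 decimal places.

q_MAP = 1.0000, E[q|data] = 0.9000

Posterior: Beta(3+6, 1+0) = Beta(9, 1).
Since β = 1 ≤ 1 and α > 1, the Beta density is monotone increasing on [0,1]; the mode is at 1.
Mean = 9/(9+1) = 0.9000.
The posterior is left-skewed, so the mode exceeds the mean.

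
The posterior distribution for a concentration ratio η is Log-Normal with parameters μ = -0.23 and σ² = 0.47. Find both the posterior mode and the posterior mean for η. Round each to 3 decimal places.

Mode = exp(μ − σ²) = exp(-0.70) = 0.497.
Mean = exp(μ + σ²/2) = exp(0.005) = 1.005.

posterior mode = 0.497, posterior mean = 1.005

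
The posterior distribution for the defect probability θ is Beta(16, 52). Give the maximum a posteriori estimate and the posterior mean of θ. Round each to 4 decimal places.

θ_MAP = 0.2273, E[θ|data] = 0.2353

Mode = (16−1)/(16+52−2) = 15/66 = 0.2273.
Mean = 16/(16+52) = 16/68 = 0.2353.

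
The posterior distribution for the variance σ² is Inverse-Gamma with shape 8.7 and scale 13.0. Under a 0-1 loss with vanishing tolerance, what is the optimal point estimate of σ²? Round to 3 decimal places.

Mode = β/(α+1) = 13.0/9.7 = 1.340.
Mean = β/(α−1) = 13.0/7.7 = 1.688.
This is the posterior mode — the MAP estimate.

1.340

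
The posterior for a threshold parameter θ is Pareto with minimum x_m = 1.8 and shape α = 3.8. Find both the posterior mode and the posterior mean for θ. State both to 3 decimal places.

MAP: 1.800. Posterior mean: 2.443.

The Pareto density is strictly decreasing on [x_m, ∞), so the mode is x_m = 1.800.
Mean = α·x_m/(α−1) = 3.8·1.8/2.8 = 2.443.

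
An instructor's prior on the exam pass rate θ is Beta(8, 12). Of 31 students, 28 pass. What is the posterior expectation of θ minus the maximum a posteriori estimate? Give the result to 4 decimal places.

-0.0084

Posterior: Beta(8+28, 12+3) = Beta(36, 15).
Mode = (36−1)/(36+15−2) = 35/49 = 0.7143.
Mean = 36/(36+15) = 36/51 = 0.7059.
Difference = 0.7059 − 0.7143 = -0.0084.
Mode > mean: the posterior has a left tail.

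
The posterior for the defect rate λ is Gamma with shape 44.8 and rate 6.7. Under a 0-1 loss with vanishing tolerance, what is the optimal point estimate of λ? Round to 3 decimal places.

6.537

Mode = (α−1)/β = 43.8/6.7 = 6.537.
Mean = α/β = 44.8/6.7 = 6.687.
This is the posterior mode — the MAP estimate.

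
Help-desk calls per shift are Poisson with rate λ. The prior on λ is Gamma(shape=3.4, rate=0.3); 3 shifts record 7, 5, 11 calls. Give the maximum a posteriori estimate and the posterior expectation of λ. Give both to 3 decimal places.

maximum a posteriori estimate = 7.697, posterior expectation = 8.000

Σ counts = 23. Posterior: Gamma(shape = 3.4+23 = 26.4, rate = 0.3+3 = 3.3).
Mode = (α−1)/β = 25.4/3.3 = 7.697.
Mean = α/β = 26.4/3.3 = 8.000.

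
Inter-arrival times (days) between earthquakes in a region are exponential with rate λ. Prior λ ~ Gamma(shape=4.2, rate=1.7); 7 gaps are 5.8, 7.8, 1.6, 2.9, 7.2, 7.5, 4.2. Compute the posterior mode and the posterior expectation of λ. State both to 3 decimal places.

MAP = 0.264; posterior mean = 0.289

Σ times = 37.0. Posterior: Gamma(shape = 4.2+7 = 11.2, rate = 1.7+37.0 = 38.7).
Mode = (α−1)/β = 10.2/38.7 = 0.264.
Mean = α/β = 11.2/38.7 = 0.289.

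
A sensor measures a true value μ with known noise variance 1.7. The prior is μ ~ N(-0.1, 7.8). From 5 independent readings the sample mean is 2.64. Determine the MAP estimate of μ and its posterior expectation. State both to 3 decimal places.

Posterior for μ is Normal. Precision-weighted mean: (1/7.8·-0.1 + 5/1.7·2.64) / (1/7.8 + 5/1.7) = 2.526.
A Normal posterior is symmetric, so mode = mean.

MAP estimate = 2.526, posterior expectation = 2.526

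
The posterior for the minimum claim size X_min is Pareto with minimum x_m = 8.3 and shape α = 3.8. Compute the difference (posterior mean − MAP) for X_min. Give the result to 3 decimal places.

The Pareto density is strictly decreasing on [x_m, ∞), so the mode is x_m = 8.300.
Mean = α·x_m/(α−1) = 3.8·8.3/2.8 = 11.264.
Difference = 11.264 − 8.300 = 2.964.

2.964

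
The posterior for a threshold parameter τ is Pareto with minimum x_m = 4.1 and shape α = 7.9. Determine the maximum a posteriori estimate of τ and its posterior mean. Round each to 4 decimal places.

The Pareto density is strictly decreasing on [x_m, ∞), so the mode is x_m = 4.1000.
Mean = α·x_m/(α−1) = 7.9·4.1/6.9 = 4.6942.
Right-skewed posterior ⇒ mode < mean.

maximum a posteriori estimate = 4.1000, posterior mean = 4.6942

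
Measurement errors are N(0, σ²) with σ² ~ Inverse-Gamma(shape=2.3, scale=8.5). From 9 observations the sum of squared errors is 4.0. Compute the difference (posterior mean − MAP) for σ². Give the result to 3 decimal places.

Posterior: Inverse-Gamma(shape = 2.3+9/2 = 6.8, scale = 8.5+4.0/2 = 10.5).
Mode = β/(α+1) = 10.5/7.8 = 1.346.
Mean = β/(α−1) = 10.5/5.8 = 1.810.
Difference = 1.810 − 1.346 = 0.464.
Mean > mode: the posterior has a right tail.

0.464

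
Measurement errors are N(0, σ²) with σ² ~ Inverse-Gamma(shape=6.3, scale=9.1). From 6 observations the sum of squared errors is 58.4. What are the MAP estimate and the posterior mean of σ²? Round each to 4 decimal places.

Posterior: Inverse-Gamma(shape = 6.3+6/2 = 9.3, scale = 9.1+58.4/2 = 38.3).
Mode = β/(α+1) = 38.3/10.3 = 3.7184.
Mean = β/(α−1) = 38.3/8.3 = 4.6145.

σ²_MAP = 3.7184, E[σ²|data] = 4.6145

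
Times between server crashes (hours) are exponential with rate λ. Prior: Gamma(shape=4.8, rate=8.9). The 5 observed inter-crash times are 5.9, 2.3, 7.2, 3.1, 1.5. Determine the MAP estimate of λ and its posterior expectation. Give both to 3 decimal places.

MAP = 0.304, posterior mean = 0.339

Σ times = 20.0. Posterior: Gamma(shape = 4.8+5 = 9.8, rate = 8.9+20.0 = 28.9).
Mode = (α−1)/β = 8.8/28.9 = 0.304.
Mean = α/β = 9.8/28.9 = 0.339.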